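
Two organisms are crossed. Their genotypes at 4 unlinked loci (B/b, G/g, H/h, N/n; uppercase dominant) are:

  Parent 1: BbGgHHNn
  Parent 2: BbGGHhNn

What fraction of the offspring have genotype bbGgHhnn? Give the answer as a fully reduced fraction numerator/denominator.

P(bbGgHhnn) = 1/64

BbGgHHNn gametes: BGHN×2, BGHn×2, BgHN×2, BgHn×2, bGHN×2, bGHn×2, bgHN×2, bgHn×2
BbGGHhNn gametes: BGHN×2, BGHn×2, BGhN×2, BGhn×2, bGHN×2, bGHn×2, bGhN×2, bGhn×2
BbGgHHNn×BbGGHhNn grid (16·16=256): BBGGHHNN=4 BBGGHHNn=8 BBGGHHnn=4 BBGGHhNN=4 BBGGHhNn=8 BBGGHhnn=4 BBGgHHNN=4 BBGgHHNn=8 BBGgHHnn=4 BBGgHhNN=4 BBGgHhNn=8 BBGgHhnn=4 BbGGHHNN=8 BbGGHHNn=16 BbGGHHnn=8 BbGGHhNN=8 BbGGHhNn=16 BbGGHhnn=8 BbGgHHNN=8 BbGgHHNn=16 BbGgHHnn=8 BbGgHhNN=8 BbGgHhNn=16 BbGgHhnn=8 bbGGHHNN=4 bbGGHHNn=8 bbGGHHnn=4 bbGGHhNN=4 bbGGHhNn=8 bbGGHhnn=4 bbGgHHNN=4 bbGgHHNn=8 bbGgHHnn=4 bbGgHhNN=4 bbGgHhNn=8 bbGgHhnn=4
bbGgHhnn hits 4/256; gcd=4; 4÷4/256÷4 = 1/64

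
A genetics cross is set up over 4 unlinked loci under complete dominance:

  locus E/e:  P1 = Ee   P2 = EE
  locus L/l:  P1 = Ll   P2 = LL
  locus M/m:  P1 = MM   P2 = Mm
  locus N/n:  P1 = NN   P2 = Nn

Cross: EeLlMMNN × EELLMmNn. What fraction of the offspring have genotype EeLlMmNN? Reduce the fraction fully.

P(EeLlMmNN) = 1/16

EeLlMMNN gametes: ELMN×4, ElMN×4, eLMN×4, elMN×4
EELLMmNn gametes: ELMN×4, ELMn×4, ELmN×4, ELmn×4
EeLlMMNN×EELLMmNn grid (16·16=256): EELLMMNN=16 EELLMMNn=16 EELLMmNN=16 EELLMmNn=16 EELlMMNN=16 EELlMMNn=16 EELlMmNN=16 EELlMmNn=16 EeLLMMNN=16 EeLLMMNn=16 EeLLMmNN=16 EeLLMmNn=16 EeLlMMNN=16 EeLlMMNn=16 EeLlMmNN=16 EeLlMmNn=16
EeLlMmNN hits 16/256; gcd=16; 16÷16/256÷16 = 1/16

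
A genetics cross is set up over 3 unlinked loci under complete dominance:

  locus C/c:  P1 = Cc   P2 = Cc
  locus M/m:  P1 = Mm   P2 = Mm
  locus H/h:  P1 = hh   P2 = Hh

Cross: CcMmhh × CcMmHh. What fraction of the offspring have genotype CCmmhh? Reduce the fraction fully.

CcMmhh gametes: CMh×2, Cmh×2, cMh×2, cmh×2
CcMmHh gametes: CMH×1, CMh×1, CmH×1, Cmh×1, cMH×1, cMh×1, cmH×1, cmh×1
CcMmhh×CcMmHh grid (8·8=64): CCMMHh=2 CCMMhh=2 CCMmHh=4 CCMmhh=4 CCmmHh=2 CCmmhh=2 CcMMHh=4 CcMMhh=4 CcMmHh=8 CcMmhh=8 CcmmHh=4 Ccmmhh=4 ccMMHh=2 ccMMhh=2 ccMmHh=4 ccMmhh=4 ccmmHh=2 ccmmhh=2
CCmmhh hits 2/64; gcd=2; 2÷2/64÷2 = 1/32

P(CCmmhh) = 1/32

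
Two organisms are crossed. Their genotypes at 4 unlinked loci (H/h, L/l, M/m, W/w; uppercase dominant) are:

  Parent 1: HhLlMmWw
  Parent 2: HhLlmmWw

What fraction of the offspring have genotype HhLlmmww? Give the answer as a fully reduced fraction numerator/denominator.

P(HhLlmmww) = 1/32

HhLlMmWw gametes: HLMW×1, HLMw×1, HLmW×1, HLmw×1, HlMW×1, HlMw×1, HlmW×1, Hlmw×1, hLMW×1, hLMw×1, hLmW×1, hLmw×1, hlMW×1, hlMw×1, hlmW×1, hlmw×1
HhLlmmWw gametes: HLmW×2, HLmw×2, HlmW×2, Hlmw×2, hLmW×2, hLmw×2, hlmW×2, hlmw×2
HhLlMmWw×HhLlmmWw grid (16·16=256): HHLLMmWW=2 HHLLMmWw=4 HHLLMmww=2 HHLLmmWW=2 HHLLmmWw=4 HHLLmmww=2 HHLlMmWW=4 HHLlMmWw=8 HHLlMmww=4 HHLlmmWW=4 HHLlmmWw=8 HHLlmmww=4 HHllMmWW=2 HHllMmWw=4 HHllMmww=2 HHllmmWW=2 HHllmmWw=4 HHllmmww=2 HhLLMmWW=4 HhLLMmWw=8 HhLLMmww=4 HhLLmmWW=4 HhLLmmWw=8 HhLLmmww=4 HhLlMmWW=8 HhLlMmWw=16 HhLlMmww=8 HhLlmmWW=8 HhLlmmWw=16 HhLlmmww=8 HhllMmWW=4 HhllMmWw=8 HhllMmww=4 HhllmmWW=4 HhllmmWw=8 Hhllmmww=4 hhLLMmWW=2 hhLLMmWw=4 hhLLMmww=2 hhLLmmWW=2 hhLLmmWw=4 hhLLmmww=2 hhLlMmWW=4 hhLlMmWw=8 hhLlMmww=4 hhLlmmWW=4 hhLlmmWw=8 hhLlmmww=4 hhllMmWW=2 hhllMmWw=4 hhllMmww=2 hhllmmWW=2 hhllmmWw=4 hhllmmww=2
HhLlmmww hits 8/256; gcd=8; 8÷8/256÷8 = 1/32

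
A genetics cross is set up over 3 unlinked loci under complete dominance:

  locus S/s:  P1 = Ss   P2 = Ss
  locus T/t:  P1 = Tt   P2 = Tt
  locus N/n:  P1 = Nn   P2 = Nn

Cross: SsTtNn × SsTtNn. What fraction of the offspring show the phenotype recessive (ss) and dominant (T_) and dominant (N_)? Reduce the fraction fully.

P(ss T_ N_) = 9/64

SsTtNn gametes: STN×1, STn×1, StN×1, Stn×1, sTN×1, sTn×1, stN×1, stn×1
SsTtNn gametes: STN×1, STn×1, StN×1, Stn×1, sTN×1, sTn×1, stN×1, stn×1
SsTtNn×SsTtNn grid (8·8=64): SSTTNN=1 SSTTNn=2 SSTTnn=1 SSTtNN=2 SSTtNn=4 SSTtnn=2 SSttNN=1 SSttNn=2 SSttnn=1 SsTTNN=2 SsTTNn=4 SsTTnn=2 SsTtNN=4 SsTtNn=8 SsTtnn=4 SsttNN=2 SsttNn=4 Ssttnn=2 ssTTNN=1 ssTTNn=2 ssTTnn=1 ssTtNN=2 ssTtNn=4 ssTtnn=2 ssttNN=1 ssttNn=2 ssttnn=1
ss T_ N_ hits 9/64; gcd=1; 9÷1/64÷1 = 9/64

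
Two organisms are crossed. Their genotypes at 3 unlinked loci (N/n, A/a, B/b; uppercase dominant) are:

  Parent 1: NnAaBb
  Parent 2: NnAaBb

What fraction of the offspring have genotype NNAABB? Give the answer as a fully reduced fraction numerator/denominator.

NnAaBb gametes: NAB×1, NAb×1, NaB×1, Nab×1, nAB×1, nAb×1, naB×1, nab×1
NnAaBb gametes: NAB×1, NAb×1, NaB×1, Nab×1, nAB×1, nAb×1, naB×1, nab×1
NnAaBb×NnAaBb grid (8·8=64): NNAABB=1 NNAABb=2 NNAAbb=1 NNAaBB=2 NNAaBb=4 NNAabb=2 NNaaBB=1 NNaaBb=2 NNaabb=1 NnAABB=2 NnAABb=4 NnAAbb=2 NnAaBB=4 NnAaBb=8 NnAabb=4 NnaaBB=2 NnaaBb=4 Nnaabb=2 nnAABB=1 nnAABb=2 nnAAbb=1 nnAaBB=2 nnAaBb=4 nnAabb=2 nnaaBB=1 nnaaBb=2 nnaabb=1
NNAABB hits 1/64; gcd=1; 1÷1/64÷1 = 1/64

P(NNAABB) = 1/64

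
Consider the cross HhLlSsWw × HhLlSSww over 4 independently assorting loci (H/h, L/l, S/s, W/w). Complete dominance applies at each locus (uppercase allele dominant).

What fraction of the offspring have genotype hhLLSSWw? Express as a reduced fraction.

P(hhLLSSWw) = 1/64

HhLlSsWw gametes: HLSW×1, HLSw×1, HLsW×1, HLsw×1, HlSW×1, HlSw×1, HlsW×1, Hlsw×1, hLSW×1, hLSw×1, hLsW×1, hLsw×1, hlSW×1, hlSw×1, hlsW×1, hlsw×1
HhLlSSww gametes: HLSw×4, HlSw×4, hLSw×4, hlSw×4
HhLlSsWw×HhLlSSww grid (16·16=256): HHLLSSWw=4 HHLLSSww=4 HHLLSsWw=4 HHLLSsww=4 HHLlSSWw=8 HHLlSSww=8 HHLlSsWw=8 HHLlSsww=8 HHllSSWw=4 HHllSSww=4 HHllSsWw=4 HHllSsww=4 HhLLSSWw=8 HhLLSSww=8 HhLLSsWw=8 HhLLSsww=8 HhLlSSWw=16 HhLlSSww=16 HhLlSsWw=16 HhLlSsww=16 HhllSSWw=8 HhllSSww=8 HhllSsWw=8 HhllSsww=8 hhLLSSWw=4 hhLLSSww=4 hhLLSsWw=4 hhLLSsww=4 hhLlSSWw=8 hhLlSSww=8 hhLlSsWw=8 hhLlSsww=8 hhllSSWw=4 hhllSSww=4 hhllSsWw=4 hhllSsww=4
hhLLSSWw hits 4/256; gcd=4; 4÷4/256÷4 = 1/64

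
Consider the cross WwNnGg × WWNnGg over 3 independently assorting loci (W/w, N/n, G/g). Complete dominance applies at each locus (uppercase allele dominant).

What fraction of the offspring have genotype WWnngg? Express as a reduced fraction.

P(WWnngg) = 1/32

WwNnGg gametes: WNG×1, WNg×1, WnG×1, Wng×1, wNG×1, wNg×1, wnG×1, wng×1
WWNnGg gametes: WNG×2, WNg×2, WnG×2, Wng×2
WwNnGg×WWNnGg grid (8·8=64): WWNNGG=2 WWNNGg=4 WWNNgg=2 WWNnGG=4 WWNnGg=8 WWNngg=4 WWnnGG=2 WWnnGg=4 WWnngg=2 WwNNGG=2 WwNNGg=4 WwNNgg=2 WwNnGG=4 WwNnGg=8 WwNngg=4 WwnnGG=2 WwnnGg=4 Wwnngg=2
WWnngg hits 2/64; gcd=2; 2÷2/64÷2 = 1/32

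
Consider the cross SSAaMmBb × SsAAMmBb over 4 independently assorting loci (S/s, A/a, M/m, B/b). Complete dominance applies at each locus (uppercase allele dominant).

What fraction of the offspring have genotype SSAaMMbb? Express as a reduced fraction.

SSAaMmBb gametes: SAMB×2, SAMb×2, SAmB×2, SAmb×2, SaMB×2, SaMb×2, SamB×2, Samb×2
SsAAMmBb gametes: SAMB×2, SAMb×2, SAmB×2, SAmb×2, sAMB×2, sAMb×2, sAmB×2, sAmb×2
SSAaMmBb×SsAAMmBb grid (16·16=256): SSAAMMBB=4 SSAAMMBb=8 SSAAMMbb=4 SSAAMmBB=8 SSAAMmBb=16 SSAAMmbb=8 SSAAmmBB=4 SSAAmmBb=8 SSAAmmbb=4 SSAaMMBB=4 SSAaMMBb=8 SSAaMMbb=4 SSAaMmBB=8 SSAaMmBb=16 SSAaMmbb=8 SSAammBB=4 SSAammBb=8 SSAammbb=4 SsAAMMBB=4 SsAAMMBb=8 SsAAMMbb=4 SsAAMmBB=8 SsAAMmBb=16 SsAAMmbb=8 SsAAmmBB=4 SsAAmmBb=8 SsAAmmbb=4 SsAaMMBB=4 SsAaMMBb=8 SsAaMMbb=4 SsAaMmBB=8 SsAaMmBb=16 SsAaMmbb=8 SsAammBB=4 SsAammBb=8 SsAammbb=4
SSAaMMbb hits 4/256; gcd=4; 4÷4/256÷4 = 1/64

P(SSAaMMbb) = 1/64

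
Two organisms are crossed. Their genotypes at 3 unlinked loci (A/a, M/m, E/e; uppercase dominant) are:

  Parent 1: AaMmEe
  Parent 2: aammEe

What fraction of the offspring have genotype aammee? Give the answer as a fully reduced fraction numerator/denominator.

P(aammee) = 1/16

AaMmEe gametes: AME×1, AMe×1, AmE×1, Ame×1, aME×1, aMe×1, amE×1, ame×1
aammEe gametes: amE×4, ame×4
AaMmEe×aammEe grid (8·8=64): AaMmEE=4 AaMmEe=8 AaMmee=4 AammEE=4 AammEe=8 Aammee=4 aaMmEE=4 aaMmEe=8 aaMmee=4 aammEE=4 aammEe=8 aammee=4
aammee hits 4/64; gcd=4; 4÷4/64÷4 = 1/16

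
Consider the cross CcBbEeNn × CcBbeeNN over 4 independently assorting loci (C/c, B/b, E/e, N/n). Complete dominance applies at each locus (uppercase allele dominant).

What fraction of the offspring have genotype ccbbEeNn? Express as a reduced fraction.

P(ccbbEeNn) = 1/64

CcBbEeNn gametes: CBEN×1, CBEn×1, CBeN×1, CBen×1, CbEN×1, CbEn×1, CbeN×1, Cben×1, cBEN×1, cBEn×1, cBeN×1, cBen×1, cbEN×1, cbEn×1, cbeN×1, cben×1
CcBbeeNN gametes: CBeN×4, CbeN×4, cBeN×4, cbeN×4
CcBbEeNn×CcBbeeNN grid (16·16=256): CCBBEeNN=4 CCBBEeNn=4 CCBBeeNN=4 CCBBeeNn=4 CCBbEeNN=8 CCBbEeNn=8 CCBbeeNN=8 CCBbeeNn=8 CCbbEeNN=4 CCbbEeNn=4 CCbbeeNN=4 CCbbeeNn=4 CcBBEeNN=8 CcBBEeNn=8 CcBBeeNN=8 CcBBeeNn=8 CcBbEeNN=16 CcBbEeNn=16 CcBbeeNN=16 CcBbeeNn=16 CcbbEeNN=8 CcbbEeNn=8 CcbbeeNN=8 CcbbeeNn=8 ccBBEeNN=4 ccBBEeNn=4 ccBBeeNN=4 ccBBeeNn=4 ccBbEeNN=8 ccBbEeNn=8 ccBbeeNN=8 ccBbeeNn=8 ccbbEeNN=4 ccbbEeNn=4 ccbbeeNN=4 ccbbeeNn=4
ccbbEeNn hits 4/256; gcd=4; 4÷4/256÷4 = 1/64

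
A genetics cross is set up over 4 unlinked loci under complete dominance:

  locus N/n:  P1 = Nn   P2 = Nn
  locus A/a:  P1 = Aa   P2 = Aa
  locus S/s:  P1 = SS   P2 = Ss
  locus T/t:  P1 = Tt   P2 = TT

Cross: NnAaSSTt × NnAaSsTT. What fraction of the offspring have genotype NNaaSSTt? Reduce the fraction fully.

P(NNaaSSTt) = 1/64

NnAaSSTt gametes: NAST×2, NASt×2, NaST×2, NaSt×2, nAST×2, nASt×2, naST×2, naSt×2
NnAaSsTT gametes: NAST×2, NAsT×2, NaST×2, NasT×2, nAST×2, nAsT×2, naST×2, nasT×2
NnAaSSTt×NnAaSsTT grid (16·16=256): NNAASSTT=4 NNAASSTt=4 NNAASsTT=4 NNAASsTt=4 NNAaSSTT=8 NNAaSSTt=8 NNAaSsTT=8 NNAaSsTt=8 NNaaSSTT=4 NNaaSSTt=4 NNaaSsTT=4 NNaaSsTt=4 NnAASSTT=8 NnAASSTt=8 NnAASsTT=8 NnAASsTt=8 NnAaSSTT=16 NnAaSSTt=16 NnAaSsTT=16 NnAaSsTt=16 NnaaSSTT=8 NnaaSSTt=8 NnaaSsTT=8 NnaaSsTt=8 nnAASSTT=4 nnAASSTt=4 nnAASsTT=4 nnAASsTt=4 nnAaSSTT=8 nnAaSSTt=8 nnAaSsTT=8 nnAaSsTt=8 nnaaSSTT=4 nnaaSSTt=4 nnaaSsTT=4 nnaaSsTt=4
NNaaSSTt hits 4/256; gcd=4; 4÷4/256÷4 = 1/64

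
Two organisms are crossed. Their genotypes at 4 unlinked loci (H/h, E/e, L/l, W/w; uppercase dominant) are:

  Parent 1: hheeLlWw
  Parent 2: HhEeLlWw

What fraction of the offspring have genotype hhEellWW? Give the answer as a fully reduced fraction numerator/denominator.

hheeLlWw gametes: heLW×4, heLw×4, helW×4, helw×4
HhEeLlWw gametes: HELW×1, HELw×1, HElW×1, HElw×1, HeLW×1, HeLw×1, HelW×1, Helw×1, hELW×1, hELw×1, hElW×1, hElw×1, heLW×1, heLw×1, helW×1, helw×1
hheeLlWw×HhEeLlWw grid (16·16=256): HhEeLLWW=4 HhEeLLWw=8 HhEeLLww=4 HhEeLlWW=8 HhEeLlWw=16 HhEeLlww=8 HhEellWW=4 HhEellWw=8 HhEellww=4 HheeLLWW=4 HheeLLWw=8 HheeLLww=4 HheeLlWW=8 HheeLlWw=16 HheeLlww=8 HheellWW=4 HheellWw=8 Hheellww=4 hhEeLLWW=4 hhEeLLWw=8 hhEeLLww=4 hhEeLlWW=8 hhEeLlWw=16 hhEeLlww=8 hhEellWW=4 hhEellWw=8 hhEellww=4 hheeLLWW=4 hheeLLWw=8 hheeLLww=4 hheeLlWW=8 hheeLlWw=16 hheeLlww=8 hheellWW=4 hheellWw=8 hheellww=4
hhEellWW hits 4/256; gcd=4; 4÷4/256÷4 = 1/64

P(hhEellWW) = 1/64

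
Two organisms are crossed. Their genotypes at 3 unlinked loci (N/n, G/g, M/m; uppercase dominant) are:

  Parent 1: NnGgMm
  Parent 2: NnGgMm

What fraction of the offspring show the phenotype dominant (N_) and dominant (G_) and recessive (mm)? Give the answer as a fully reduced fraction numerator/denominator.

P(N_ G_ mm) = 9/64

NnGgMm gametes: NGM×1, NGm×1, NgM×1, Ngm×1, nGM×1, nGm×1, ngM×1, ngm×1
NnGgMm gametes: NGM×1, NGm×1, NgM×1, Ngm×1, nGM×1, nGm×1, ngM×1, ngm×1
NnGgMm×NnGgMm grid (8·8=64): NNGGMM=1 NNGGMm=2 NNGGmm=1 NNGgMM=2 NNGgMm=4 NNGgmm=2 NNggMM=1 NNggMm=2 NNggmm=1 NnGGMM=2 NnGGMm=4 NnGGmm=2 NnGgMM=4 NnGgMm=8 NnGgmm=4 NnggMM=2 NnggMm=4 Nnggmm=2 nnGGMM=1 nnGGMm=2 nnGGmm=1 nnGgMM=2 nnGgMm=4 nnGgmm=2 nnggMM=1 nnggMm=2 nnggmm=1
N_ G_ mm hits 9/64; gcd=1; 9÷1/64÷1 = 9/64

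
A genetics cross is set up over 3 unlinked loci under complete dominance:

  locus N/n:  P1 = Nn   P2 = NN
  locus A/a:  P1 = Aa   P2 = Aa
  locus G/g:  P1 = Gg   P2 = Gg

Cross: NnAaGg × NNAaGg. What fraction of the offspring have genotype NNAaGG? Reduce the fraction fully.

NnAaGg gametes: NAG×1, NAg×1, NaG×1, Nag×1, nAG×1, nAg×1, naG×1, nag×1
NNAaGg gametes: NAG×2, NAg×2, NaG×2, Nag×2
NnAaGg×NNAaGg grid (8·8=64): NNAAGG=2 NNAAGg=4 NNAAgg=2 NNAaGG=4 NNAaGg=8 NNAagg=4 NNaaGG=2 NNaaGg=4 NNaagg=2 NnAAGG=2 NnAAGg=4 NnAAgg=2 NnAaGG=4 NnAaGg=8 NnAagg=4 NnaaGG=2 NnaaGg=4 Nnaagg=2
NNAaGG hits 4/64; gcd=4; 4÷4/64÷4 = 1/16

P(NNAaGG) = 1/16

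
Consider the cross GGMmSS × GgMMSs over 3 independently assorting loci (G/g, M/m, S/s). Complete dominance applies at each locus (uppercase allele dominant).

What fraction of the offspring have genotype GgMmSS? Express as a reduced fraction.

GGMmSS gametes: GMS×4, GmS×4
GgMMSs gametes: GMS×2, GMs×2, gMS×2, gMs×2
GGMmSS×GgMMSs grid (8·8=64): GGMMSS=8 GGMMSs=8 GGMmSS=8 GGMmSs=8 GgMMSS=8 GgMMSs=8 GgMmSS=8 GgMmSs=8
GgMmSS hits 8/64; gcd=8; 8÷8/64÷8 = 1/8

P(GgMmSS) = 1/8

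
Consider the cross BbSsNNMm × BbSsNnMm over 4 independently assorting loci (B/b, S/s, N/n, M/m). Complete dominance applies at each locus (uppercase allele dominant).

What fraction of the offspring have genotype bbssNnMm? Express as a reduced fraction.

P(bbssNnMm) = 1/64

BbSsNNMm gametes: BSNM×2, BSNm×2, BsNM×2, BsNm×2, bSNM×2, bSNm×2, bsNM×2, bsNm×2
BbSsNnMm gametes: BSNM×1, BSNm×1, BSnM×1, BSnm×1, BsNM×1, BsNm×1, BsnM×1, Bsnm×1, bSNM×1, bSNm×1, bSnM×1, bSnm×1, bsNM×1, bsNm×1, bsnM×1, bsnm×1
BbSsNNMm×BbSsNnMm grid (16·16=256): BBSSNNMM=2 BBSSNNMm=4 BBSSNNmm=2 BBSSNnMM=2 BBSSNnMm=4 BBSSNnmm=2 BBSsNNMM=4 BBSsNNMm=8 BBSsNNmm=4 BBSsNnMM=4 BBSsNnMm=8 BBSsNnmm=4 BBssNNMM=2 BBssNNMm=4 BBssNNmm=2 BBssNnMM=2 BBssNnMm=4 BBssNnmm=2 BbSSNNMM=4 BbSSNNMm=8 BbSSNNmm=4 BbSSNnMM=4 BbSSNnMm=8 BbSSNnmm=4 BbSsNNMM=8 BbSsNNMm=16 BbSsNNmm=8 BbSsNnMM=8 BbSsNnMm=16 BbSsNnmm=8 BbssNNMM=4 BbssNNMm=8 BbssNNmm=4 BbssNnMM=4 BbssNnMm=8 BbssNnmm=4 bbSSNNMM=2 bbSSNNMm=4 bbSSNNmm=2 bbSSNnMM=2 bbSSNnMm=4 bbSSNnmm=2 bbSsNNMM=4 bbSsNNMm=8 bbSsNNmm=4 bbSsNnMM=4 bbSsNnMm=8 bbSsNnmm=4 bbssNNMM=2 bbssNNMm=4 bbssNNmm=2 bbssNnMM=2 bbssNnMm=4 bbssNnmm=2
bbssNnMm hits 4/256; gcd=4; 4÷4/256÷4 = 1/64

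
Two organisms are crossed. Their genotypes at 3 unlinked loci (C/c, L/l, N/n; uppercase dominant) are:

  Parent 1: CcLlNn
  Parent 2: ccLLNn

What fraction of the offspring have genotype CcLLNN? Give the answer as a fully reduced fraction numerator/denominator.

P(CcLLNN) = 1/16

CcLlNn gametes: CLN×1, CLn×1, ClN×1, Cln×1, cLN×1, cLn×1, clN×1, cln×1
ccLLNn gametes: cLN×4, cLn×4
CcLlNn×ccLLNn grid (8·8=64): CcLLNN=4 CcLLNn=8 CcLLnn=4 CcLlNN=4 CcLlNn=8 CcLlnn=4 ccLLNN=4 ccLLNn=8 ccLLnn=4 ccLlNN=4 ccLlNn=8 ccLlnn=4
CcLLNN hits 4/64; gcd=4; 4÷4/64÷4 = 1/16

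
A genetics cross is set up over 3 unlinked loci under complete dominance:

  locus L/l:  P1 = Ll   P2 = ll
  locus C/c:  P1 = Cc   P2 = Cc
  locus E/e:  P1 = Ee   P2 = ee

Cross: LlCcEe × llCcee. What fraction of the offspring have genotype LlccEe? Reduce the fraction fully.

P(LlccEe) = 1/16

LlCcEe gametes: LCE×1, LCe×1, LcE×1, Lce×1, lCE×1, lCe×1, lcE×1, lce×1
llCcee gametes: lCe×4, lce×4
LlCcEe×llCcee grid (8·8=64): LlCCEe=4 LlCCee=4 LlCcEe=8 LlCcee=8 LlccEe=4 Llccee=4 llCCEe=4 llCCee=4 llCcEe=8 llCcee=8 llccEe=4 llccee=4
LlccEe hits 4/64; gcd=4; 4÷4/64÷4 = 1/16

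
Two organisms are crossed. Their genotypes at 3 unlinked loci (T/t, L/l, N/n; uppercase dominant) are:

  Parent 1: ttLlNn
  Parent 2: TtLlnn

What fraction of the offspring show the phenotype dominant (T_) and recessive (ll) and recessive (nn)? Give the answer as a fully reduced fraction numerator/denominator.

P(T_ ll nn) = 1/16

ttLlNn gametes: tLN×2, tLn×2, tlN×2, tln×2
TtLlnn gametes: TLn×2, Tln×2, tLn×2, tln×2
ttLlNn×TtLlnn grid (8·8=64): TtLLNn=4 TtLLnn=4 TtLlNn=8 TtLlnn=8 TtllNn=4 Ttllnn=4 ttLLNn=4 ttLLnn=4 ttLlNn=8 ttLlnn=8 ttllNn=4 ttllnn=4
T_ ll nn hits 4/64; gcd=4; 4÷4/64÷4 = 1/16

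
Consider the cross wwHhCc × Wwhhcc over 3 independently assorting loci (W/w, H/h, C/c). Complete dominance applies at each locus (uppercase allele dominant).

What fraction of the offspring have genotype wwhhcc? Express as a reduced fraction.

wwHhCc gametes: wHC×2, wHc×2, whC×2, whc×2
Wwhhcc gametes: Whc×4, whc×4
wwHhCc×Wwhhcc grid (8·8=64): WwHhCc=8 WwHhcc=8 WwhhCc=8 Wwhhcc=8 wwHhCc=8 wwHhcc=8 wwhhCc=8 wwhhcc=8
wwhhcc hits 8/64; gcd=8; 8÷8/64÷8 = 1/8

P(wwhhcc) = 1/8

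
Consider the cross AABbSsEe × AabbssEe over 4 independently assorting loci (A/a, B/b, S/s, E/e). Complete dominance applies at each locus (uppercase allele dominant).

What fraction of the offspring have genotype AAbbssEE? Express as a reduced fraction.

AABbSsEe gametes: ABSE×2, ABSe×2, ABsE×2, ABse×2, AbSE×2, AbSe×2, AbsE×2, Abse×2
AabbssEe gametes: AbsE×4, Abse×4, absE×4, abse×4
AABbSsEe×AabbssEe grid (16·16=256): AABbSsEE=8 AABbSsEe=16 AABbSsee=8 AABbssEE=8 AABbssEe=16 AABbssee=8 AAbbSsEE=8 AAbbSsEe=16 AAbbSsee=8 AAbbssEE=8 AAbbssEe=16 AAbbssee=8 AaBbSsEE=8 AaBbSsEe=16 AaBbSsee=8 AaBbssEE=8 AaBbssEe=16 AaBbssee=8 AabbSsEE=8 AabbSsEe=16 AabbSsee=8 AabbssEE=8 AabbssEe=16 Aabbssee=8
AAbbssEE hits 8/256; gcd=8; 8÷8/256÷8 = 1/32

P(AAbbssEE) = 1/32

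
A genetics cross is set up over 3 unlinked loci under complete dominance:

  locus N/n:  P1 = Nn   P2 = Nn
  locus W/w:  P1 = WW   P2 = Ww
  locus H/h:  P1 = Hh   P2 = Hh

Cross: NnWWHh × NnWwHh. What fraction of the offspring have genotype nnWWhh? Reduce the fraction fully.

NnWWHh gametes: NWH×2, NWh×2, nWH×2, nWh×2
NnWwHh gametes: NWH×1, NWh×1, NwH×1, Nwh×1, nWH×1, nWh×1, nwH×1, nwh×1
NnWWHh×NnWwHh grid (8·8=64): NNWWHH=2 NNWWHh=4 NNWWhh=2 NNWwHH=2 NNWwHh=4 NNWwhh=2 NnWWHH=4 NnWWHh=8 NnWWhh=4 NnWwHH=4 NnWwHh=8 NnWwhh=4 nnWWHH=2 nnWWHh=4 nnWWhh=2 nnWwHH=2 nnWwHh=4 nnWwhh=2
nnWWhh hits 2/64; gcd=2; 2÷2/64÷2 = 1/32

P(nnWWhh) = 1/32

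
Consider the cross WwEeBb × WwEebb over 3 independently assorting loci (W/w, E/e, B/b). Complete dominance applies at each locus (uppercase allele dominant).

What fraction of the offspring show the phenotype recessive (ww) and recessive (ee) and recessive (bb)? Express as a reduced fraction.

WwEeBb gametes: WEB×1, WEb×1, WeB×1, Web×1, wEB×1, wEb×1, weB×1, web×1
WwEebb gametes: WEb×2, Web×2, wEb×2, web×2
WwEeBb×WwEebb grid (8·8=64): WWEEBb=2 WWEEbb=2 WWEeBb=4 WWEebb=4 WWeeBb=2 WWeebb=2 WwEEBb=4 WwEEbb=4 WwEeBb=8 WwEebb=8 WweeBb=4 Wweebb=4 wwEEBb=2 wwEEbb=2 wwEeBb=4 wwEebb=4 wweeBb=2 wweebb=2
ww ee bb hits 2/64; gcd=2; 2÷2/64÷2 = 1/32

P(ww ee bb) = 1/32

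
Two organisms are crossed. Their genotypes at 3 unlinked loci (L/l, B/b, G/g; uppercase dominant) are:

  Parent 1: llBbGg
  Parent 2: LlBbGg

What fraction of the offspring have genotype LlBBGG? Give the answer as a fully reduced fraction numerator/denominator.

llBbGg gametes: lBG×2, lBg×2, lbG×2, lbg×2
LlBbGg gametes: LBG×1, LBg×1, LbG×1, Lbg×1, lBG×1, lBg×1, lbG×1, lbg×1
llBbGg×LlBbGg grid (8·8=64): LlBBGG=2 LlBBGg=4 LlBBgg=2 LlBbGG=4 LlBbGg=8 LlBbgg=4 LlbbGG=2 LlbbGg=4 Llbbgg=2 llBBGG=2 llBBGg=4 llBBgg=2 llBbGG=4 llBbGg=8 llBbgg=4 llbbGG=2 llbbGg=4 llbbgg=2
LlBBGG hits 2/64; gcd=2; 2÷2/64÷2 = 1/32

P(LlBBGG) = 1/32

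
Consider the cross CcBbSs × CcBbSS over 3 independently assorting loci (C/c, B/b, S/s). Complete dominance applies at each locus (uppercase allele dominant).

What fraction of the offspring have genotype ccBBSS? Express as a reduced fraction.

CcBbSs gametes: CBS×1, CBs×1, CbS×1, Cbs×1, cBS×1, cBs×1, cbS×1, cbs×1
CcBbSS gametes: CBS×2, CbS×2, cBS×2, cbS×2
CcBbSs×CcBbSS grid (8·8=64): CCBBSS=2 CCBBSs=2 CCBbSS=4 CCBbSs=4 CCbbSS=2 CCbbSs=2 CcBBSS=4 CcBBSs=4 CcBbSS=8 CcBbSs=8 CcbbSS=4 CcbbSs=4 ccBBSS=2 ccBBSs=2 ccBbSS=4 ccBbSs=4 ccbbSS=2 ccbbSs=2
ccBBSS hits 2/64; gcd=2; 2÷2/64÷2 = 1/32

P(ccBBSS) = 1/32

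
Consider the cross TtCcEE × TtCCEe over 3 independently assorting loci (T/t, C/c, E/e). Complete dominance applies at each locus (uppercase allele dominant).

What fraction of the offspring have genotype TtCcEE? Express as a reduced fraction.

TtCcEE gametes: TCE×2, TcE×2, tCE×2, tcE×2
TtCCEe gametes: TCE×2, TCe×2, tCE×2, tCe×2
TtCcEE×TtCCEe grid (8·8=64): TTCCEE=4 TTCCEe=4 TTCcEE=4 TTCcEe=4 TtCCEE=8 TtCCEe=8 TtCcEE=8 TtCcEe=8 ttCCEE=4 ttCCEe=4 ttCcEE=4 ttCcEe=4
TtCcEE hits 8/64; gcd=8; 8÷8/64÷8 = 1/8

P(TtCcEE) = 1/8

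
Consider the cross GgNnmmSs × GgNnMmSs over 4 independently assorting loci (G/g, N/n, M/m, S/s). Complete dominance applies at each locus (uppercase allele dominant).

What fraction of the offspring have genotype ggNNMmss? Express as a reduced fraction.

P(ggNNMmss) = 1/128

GgNnmmSs gametes: GNmS×2, GNms×2, GnmS×2, Gnms×2, gNmS×2, gNms×2, gnmS×2, gnms×2
GgNnMmSs gametes: GNMS×1, GNMs×1, GNmS×1, GNms×1, GnMS×1, GnMs×1, GnmS×1, Gnms×1, gNMS×1, gNMs×1, gNmS×1, gNms×1, gnMS×1, gnMs×1, gnmS×1, gnms×1
GgNnmmSs×GgNnMmSs grid (16·16=256): GGNNMmSS=2 GGNNMmSs=4 GGNNMmss=2 GGNNmmSS=2 GGNNmmSs=4 GGNNmmss=2 GGNnMmSS=4 GGNnMmSs=8 GGNnMmss=4 GGNnmmSS=4 GGNnmmSs=8 GGNnmmss=4 GGnnMmSS=2 GGnnMmSs=4 GGnnMmss=2 GGnnmmSS=2 GGnnmmSs=4 GGnnmmss=2 GgNNMmSS=4 GgNNMmSs=8 GgNNMmss=4 GgNNmmSS=4 GgNNmmSs=8 GgNNmmss=4 GgNnMmSS=8 GgNnMmSs=16 GgNnMmss=8 GgNnmmSS=8 GgNnmmSs=16 GgNnmmss=8 GgnnMmSS=4 GgnnMmSs=8 GgnnMmss=4 GgnnmmSS=4 GgnnmmSs=8 Ggnnmmss=4 ggNNMmSS=2 ggNNMmSs=4 ggNNMmss=2 ggNNmmSS=2 ggNNmmSs=4 ggNNmmss=2 ggNnMmSS=4 ggNnMmSs=8 ggNnMmss=4 ggNnmmSS=4 ggNnmmSs=8 ggNnmmss=4 ggnnMmSS=2 ggnnMmSs=4 ggnnMmss=2 ggnnmmSS=2 ggnnmmSs=4 ggnnmmss=2
ggNNMmss hits 2/256; gcd=2; 2÷2/256÷2 = 1/128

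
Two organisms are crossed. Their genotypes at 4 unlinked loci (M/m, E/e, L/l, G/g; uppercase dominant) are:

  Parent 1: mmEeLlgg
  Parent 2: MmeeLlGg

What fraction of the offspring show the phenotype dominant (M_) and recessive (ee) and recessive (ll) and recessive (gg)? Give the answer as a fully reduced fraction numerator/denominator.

P(M_ ee ll gg) = 1/32

mmEeLlgg gametes: mELg×4, mElg×4, meLg×4, melg×4
MmeeLlGg gametes: MeLG×2, MeLg×2, MelG×2, Melg×2, meLG×2, meLg×2, melG×2, melg×2
mmEeLlgg×MmeeLlGg grid (16·16=256): MmEeLLGg=8 MmEeLLgg=8 MmEeLlGg=16 MmEeLlgg=16 MmEellGg=8 MmEellgg=8 MmeeLLGg=8 MmeeLLgg=8 MmeeLlGg=16 MmeeLlgg=16 MmeellGg=8 Mmeellgg=8 mmEeLLGg=8 mmEeLLgg=8 mmEeLlGg=16 mmEeLlgg=16 mmEellGg=8 mmEellgg=8 mmeeLLGg=8 mmeeLLgg=8 mmeeLlGg=16 mmeeLlgg=16 mmeellGg=8 mmeellgg=8
M_ ee ll gg hits 8/256; gcd=8; 8÷8/256÷8 = 1/32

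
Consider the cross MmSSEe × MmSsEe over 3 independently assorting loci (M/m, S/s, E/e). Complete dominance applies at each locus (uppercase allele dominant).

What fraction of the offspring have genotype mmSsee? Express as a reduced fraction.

MmSSEe gametes: MSE×2, MSe×2, mSE×2, mSe×2
MmSsEe gametes: MSE×1, MSe×1, MsE×1, Mse×1, mSE×1, mSe×1, msE×1, mse×1
MmSSEe×MmSsEe grid (8·8=64): MMSSEE=2 MMSSEe=4 MMSSee=2 MMSsEE=2 MMSsEe=4 MMSsee=2 MmSSEE=4 MmSSEe=8 MmSSee=4 MmSsEE=4 MmSsEe=8 MmSsee=4 mmSSEE=2 mmSSEe=4 mmSSee=2 mmSsEE=2 mmSsEe=4 mmSsee=2
mmSsee hits 2/64; gcd=2; 2÷2/64÷2 = 1/32

P(mmSsee) = 1/32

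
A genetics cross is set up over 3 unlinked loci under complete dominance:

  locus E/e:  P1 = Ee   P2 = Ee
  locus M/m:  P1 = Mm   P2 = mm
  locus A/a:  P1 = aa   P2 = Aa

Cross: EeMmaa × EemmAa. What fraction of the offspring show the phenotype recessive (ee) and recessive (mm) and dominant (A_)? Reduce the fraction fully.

P(ee mm A_) = 1/16

EeMmaa gametes: EMa×2, Ema×2, eMa×2, ema×2
EemmAa gametes: EmA×2, Ema×2, emA×2, ema×2
EeMmaa×EemmAa grid (8·8=64): EEMmAa=4 EEMmaa=4 EEmmAa=4 EEmmaa=4 EeMmAa=8 EeMmaa=8 EemmAa=8 Eemmaa=8 eeMmAa=4 eeMmaa=4 eemmAa=4 eemmaa=4
ee mm A_ hits 4/64; gcd=4; 4÷4/64÷4 = 1/16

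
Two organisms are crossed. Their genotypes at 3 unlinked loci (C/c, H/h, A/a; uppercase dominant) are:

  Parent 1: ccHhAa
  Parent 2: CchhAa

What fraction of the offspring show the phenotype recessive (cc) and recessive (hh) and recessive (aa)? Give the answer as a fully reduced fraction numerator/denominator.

P(cc hh aa) = 1/16

ccHhAa gametes: cHA×2, cHa×2, chA×2, cha×2
CchhAa gametes: ChA×2, Cha×2, chA×2, cha×2
ccHhAa×CchhAa grid (8·8=64): CcHhAA=4 CcHhAa=8 CcHhaa=4 CchhAA=4 CchhAa=8 Cchhaa=4 ccHhAA=4 ccHhAa=8 ccHhaa=4 cchhAA=4 cchhAa=8 cchhaa=4
cc hh aa hits 4/64; gcd=4; 4÷4/64÷4 = 1/16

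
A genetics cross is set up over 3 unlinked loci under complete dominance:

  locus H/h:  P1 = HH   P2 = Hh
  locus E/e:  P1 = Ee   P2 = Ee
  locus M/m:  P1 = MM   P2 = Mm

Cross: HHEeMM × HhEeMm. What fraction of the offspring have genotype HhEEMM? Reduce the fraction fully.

P(HhEEMM) = 1/16

HHEeMM gametes: HEM×4, HeM×4
HhEeMm gametes: HEM×1, HEm×1, HeM×1, Hem×1, hEM×1, hEm×1, heM×1, hem×1
HHEeMM×HhEeMm grid (8·8=64): HHEEMM=4 HHEEMm=4 HHEeMM=8 HHEeMm=8 HHeeMM=4 HHeeMm=4 HhEEMM=4 HhEEMm=4 HhEeMM=8 HhEeMm=8 HheeMM=4 HheeMm=4
HhEEMM hits 4/64; gcd=4; 4÷4/64÷4 = 1/16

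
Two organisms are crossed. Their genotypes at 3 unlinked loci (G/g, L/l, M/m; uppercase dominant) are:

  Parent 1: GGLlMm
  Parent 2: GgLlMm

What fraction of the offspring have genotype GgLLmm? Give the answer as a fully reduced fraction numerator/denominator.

P(GgLLmm) = 1/32

GGLlMm gametes: GLM×2, GLm×2, GlM×2, Glm×2
GgLlMm gametes: GLM×1, GLm×1, GlM×1, Glm×1, gLM×1, gLm×1, glM×1, glm×1
GGLlMm×GgLlMm grid (8·8=64): GGLLMM=2 GGLLMm=4 GGLLmm=2 GGLlMM=4 GGLlMm=8 GGLlmm=4 GGllMM=2 GGllMm=4 GGllmm=2 GgLLMM=2 GgLLMm=4 GgLLmm=2 GgLlMM=4 GgLlMm=8 GgLlmm=4 GgllMM=2 GgllMm=4 Ggllmm=2
GgLLmm hits 2/64; gcd=2; 2÷2/64÷2 = 1/32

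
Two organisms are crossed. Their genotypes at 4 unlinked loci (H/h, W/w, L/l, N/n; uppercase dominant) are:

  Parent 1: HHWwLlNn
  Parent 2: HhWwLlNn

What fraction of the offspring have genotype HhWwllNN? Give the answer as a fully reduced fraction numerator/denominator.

P(HhWwllNN) = 1/64

HHWwLlNn gametes: HWLN×2, HWLn×2, HWlN×2, HWln×2, HwLN×2, HwLn×2, HwlN×2, Hwln×2
HhWwLlNn gametes: HWLN×1, HWLn×1, HWlN×1, HWln×1, HwLN×1, HwLn×1, HwlN×1, Hwln×1, hWLN×1, hWLn×1, hWlN×1, hWln×1, hwLN×1, hwLn×1, hwlN×1, hwln×1
HHWwLlNn×HhWwLlNn grid (16·16=256): HHWWLLNN=2 HHWWLLNn=4 HHWWLLnn=2 HHWWLlNN=4 HHWWLlNn=8 HHWWLlnn=4 HHWWllNN=2 HHWWllNn=4 HHWWllnn=2 HHWwLLNN=4 HHWwLLNn=8 HHWwLLnn=4 HHWwLlNN=8 HHWwLlNn=16 HHWwLlnn=8 HHWwllNN=4 HHWwllNn=8 HHWwllnn=4 HHwwLLNN=2 HHwwLLNn=4 HHwwLLnn=2 HHwwLlNN=4 HHwwLlNn=8 HHwwLlnn=4 HHwwllNN=2 HHwwllNn=4 HHwwllnn=2 HhWWLLNN=2 HhWWLLNn=4 HhWWLLnn=2 HhWWLlNN=4 HhWWLlNn=8 HhWWLlnn=4 HhWWllNN=2 HhWWllNn=4 HhWWllnn=2 HhWwLLNN=4 HhWwLLNn=8 HhWwLLnn=4 HhWwLlNN=8 HhWwLlNn=16 HhWwLlnn=8 HhWwllNN=4 HhWwllNn=8 HhWwllnn=4 HhwwLLNN=2 HhwwLLNn=4 HhwwLLnn=2 HhwwLlNN=4 HhwwLlNn=8 HhwwLlnn=4 HhwwllNN=2 HhwwllNn=4 Hhwwllnn=2
HhWwllNN hits 4/256; gcd=4; 4÷4/256÷4 = 1/64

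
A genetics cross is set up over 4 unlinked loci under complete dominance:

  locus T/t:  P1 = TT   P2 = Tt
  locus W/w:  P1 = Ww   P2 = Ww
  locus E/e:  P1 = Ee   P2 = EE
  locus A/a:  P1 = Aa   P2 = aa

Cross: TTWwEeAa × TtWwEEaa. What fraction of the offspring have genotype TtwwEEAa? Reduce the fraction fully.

P(TtwwEEAa) = 1/32

TTWwEeAa gametes: TWEA×2, TWEa×2, TWeA×2, TWea×2, TwEA×2, TwEa×2, TweA×2, Twea×2
TtWwEEaa gametes: TWEa×4, TwEa×4, tWEa×4, twEa×4
TTWwEeAa×TtWwEEaa grid (16·16=256): TTWWEEAa=8 TTWWEEaa=8 TTWWEeAa=8 TTWWEeaa=8 TTWwEEAa=16 TTWwEEaa=16 TTWwEeAa=16 TTWwEeaa=16 TTwwEEAa=8 TTwwEEaa=8 TTwwEeAa=8 TTwwEeaa=8 TtWWEEAa=8 TtWWEEaa=8 TtWWEeAa=8 TtWWEeaa=8 TtWwEEAa=16 TtWwEEaa=16 TtWwEeAa=16 TtWwEeaa=16 TtwwEEAa=8 TtwwEEaa=8 TtwwEeAa=8 TtwwEeaa=8
TtwwEEAa hits 8/256; gcd=8; 8÷8/256÷8 = 1/32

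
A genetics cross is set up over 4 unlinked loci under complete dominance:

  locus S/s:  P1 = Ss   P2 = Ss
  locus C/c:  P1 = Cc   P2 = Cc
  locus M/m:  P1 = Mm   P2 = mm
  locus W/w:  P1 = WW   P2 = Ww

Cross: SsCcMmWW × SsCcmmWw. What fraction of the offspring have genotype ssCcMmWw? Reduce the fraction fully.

SsCcMmWW gametes: SCMW×2, SCmW×2, ScMW×2, ScmW×2, sCMW×2, sCmW×2, scMW×2, scmW×2
SsCcmmWw gametes: SCmW×2, SCmw×2, ScmW×2, Scmw×2, sCmW×2, sCmw×2, scmW×2, scmw×2
SsCcMmWW×SsCcmmWw grid (16·16=256): SSCCMmWW=4 SSCCMmWw=4 SSCCmmWW=4 SSCCmmWw=4 SSCcMmWW=8 SSCcMmWw=8 SSCcmmWW=8 SSCcmmWw=8 SSccMmWW=4 SSccMmWw=4 SSccmmWW=4 SSccmmWw=4 SsCCMmWW=8 SsCCMmWw=8 SsCCmmWW=8 SsCCmmWw=8 SsCcMmWW=16 SsCcMmWw=16 SsCcmmWW=16 SsCcmmWw=16 SsccMmWW=8 SsccMmWw=8 SsccmmWW=8 SsccmmWw=8 ssCCMmWW=4 ssCCMmWw=4 ssCCmmWW=4 ssCCmmWw=4 ssCcMmWW=8 ssCcMmWw=8 ssCcmmWW=8 ssCcmmWw=8 ssccMmWW=4 ssccMmWw=4 ssccmmWW=4 ssccmmWw=4
ssCcMmWw hits 8/256; gcd=8; 8÷8/256÷8 = 1/32

P(ssCcMmWw) = 1/32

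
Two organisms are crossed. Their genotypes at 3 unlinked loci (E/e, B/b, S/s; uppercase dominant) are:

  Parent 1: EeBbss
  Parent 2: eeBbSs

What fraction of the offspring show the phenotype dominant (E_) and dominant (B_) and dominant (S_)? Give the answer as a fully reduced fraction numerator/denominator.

EeBbss gametes: EBs×2, Ebs×2, eBs×2, ebs×2
eeBbSs gametes: eBS×2, eBs×2, ebS×2, ebs×2
EeBbss×eeBbSs grid (8·8=64): EeBBSs=4 EeBBss=4 EeBbSs=8 EeBbss=8 EebbSs=4 Eebbss=4 eeBBSs=4 eeBBss=4 eeBbSs=8 eeBbss=8 eebbSs=4 eebbss=4
E_ B_ S_ hits 12/64; gcd=4; 12÷4/64÷4 = 3/16

P(E_ B_ S_) = 3/16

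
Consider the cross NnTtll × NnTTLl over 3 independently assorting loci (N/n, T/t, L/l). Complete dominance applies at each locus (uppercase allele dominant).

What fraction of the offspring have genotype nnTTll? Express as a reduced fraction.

NnTtll gametes: NTl×2, Ntl×2, nTl×2, ntl×2
NnTTLl gametes: NTL×2, NTl×2, nTL×2, nTl×2
NnTtll×NnTTLl grid (8·8=64): NNTTLl=4 NNTTll=4 NNTtLl=4 NNTtll=4 NnTTLl=8 NnTTll=8 NnTtLl=8 NnTtll=8 nnTTLl=4 nnTTll=4 nnTtLl=4 nnTtll=4
nnTTll hits 4/64; gcd=4; 4÷4/64÷4 = 1/16

P(nnTTll) = 1/16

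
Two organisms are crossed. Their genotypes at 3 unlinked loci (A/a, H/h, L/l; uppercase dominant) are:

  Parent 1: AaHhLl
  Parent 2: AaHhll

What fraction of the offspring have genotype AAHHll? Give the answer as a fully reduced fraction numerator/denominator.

P(AAHHll) = 1/32

AaHhLl gametes: AHL×1, AHl×1, AhL×1, Ahl×1, aHL×1, aHl×1, ahL×1, ahl×1
AaHhll gametes: AHl×2, Ahl×2, aHl×2, ahl×2
AaHhLl×AaHhll grid (8·8=64): AAHHLl=2 AAHHll=2 AAHhLl=4 AAHhll=4 AAhhLl=2 AAhhll=2 AaHHLl=4 AaHHll=4 AaHhLl=8 AaHhll=8 AahhLl=4 Aahhll=4 aaHHLl=2 aaHHll=2 aaHhLl=4 aaHhll=4 aahhLl=2 aahhll=2
AAHHll hits 2/64; gcd=2; 2÷2/64÷2 = 1/32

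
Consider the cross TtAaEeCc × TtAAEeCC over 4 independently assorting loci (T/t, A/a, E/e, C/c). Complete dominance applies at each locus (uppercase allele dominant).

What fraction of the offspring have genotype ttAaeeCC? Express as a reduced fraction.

P(ttAaeeCC) = 1/64

TtAaEeCc gametes: TAEC×1, TAEc×1, TAeC×1, TAec×1, TaEC×1, TaEc×1, TaeC×1, Taec×1, tAEC×1, tAEc×1, tAeC×1, tAec×1, taEC×1, taEc×1, taeC×1, taec×1
TtAAEeCC gametes: TAEC×4, TAeC×4, tAEC×4, tAeC×4
TtAaEeCc×TtAAEeCC grid (16·16=256): TTAAEECC=4 TTAAEECc=4 TTAAEeCC=8 TTAAEeCc=8 TTAAeeCC=4 TTAAeeCc=4 TTAaEECC=4 TTAaEECc=4 TTAaEeCC=8 TTAaEeCc=8 TTAaeeCC=4 TTAaeeCc=4 TtAAEECC=8 TtAAEECc=8 TtAAEeCC=16 TtAAEeCc=16 TtAAeeCC=8 TtAAeeCc=8 TtAaEECC=8 TtAaEECc=8 TtAaEeCC=16 TtAaEeCc=16 TtAaeeCC=8 TtAaeeCc=8 ttAAEECC=4 ttAAEECc=4 ttAAEeCC=8 ttAAEeCc=8 ttAAeeCC=4 ttAAeeCc=4 ttAaEECC=4 ttAaEECc=4 ttAaEeCC=8 ttAaEeCc=8 ttAaeeCC=4 ttAaeeCc=4
ttAaeeCC hits 4/256; gcd=4; 4÷4/256÷4 = 1/64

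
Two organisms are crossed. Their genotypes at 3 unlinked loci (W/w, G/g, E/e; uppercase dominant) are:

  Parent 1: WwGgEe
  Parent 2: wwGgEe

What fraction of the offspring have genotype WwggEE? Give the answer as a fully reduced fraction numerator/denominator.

P(WwggEE) = 1/32

WwGgEe gametes: WGE×1, WGe×1, WgE×1, Wge×1, wGE×1, wGe×1, wgE×1, wge×1
wwGgEe gametes: wGE×2, wGe×2, wgE×2, wge×2
WwGgEe×wwGgEe grid (8·8=64): WwGGEE=2 WwGGEe=4 WwGGee=2 WwGgEE=4 WwGgEe=8 WwGgee=4 WwggEE=2 WwggEe=4 Wwggee=2 wwGGEE=2 wwGGEe=4 wwGGee=2 wwGgEE=4 wwGgEe=8 wwGgee=4 wwggEE=2 wwggEe=4 wwggee=2
WwggEE hits 2/64; gcd=2; 2÷2/64÷2 = 1/32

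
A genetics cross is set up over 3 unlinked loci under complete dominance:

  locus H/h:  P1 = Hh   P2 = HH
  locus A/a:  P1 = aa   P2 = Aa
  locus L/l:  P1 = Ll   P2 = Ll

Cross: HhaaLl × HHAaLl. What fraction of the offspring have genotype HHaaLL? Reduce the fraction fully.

HhaaLl gametes: HaL×2, Hal×2, haL×2, hal×2
HHAaLl gametes: HAL×2, HAl×2, HaL×2, Hal×2
HhaaLl×HHAaLl grid (8·8=64): HHAaLL=4 HHAaLl=8 HHAall=4 HHaaLL=4 HHaaLl=8 HHaall=4 HhAaLL=4 HhAaLl=8 HhAall=4 HhaaLL=4 HhaaLl=8 Hhaall=4
HHaaLL hits 4/64; gcd=4; 4÷4/64÷4 = 1/16

P(HHaaLL) = 1/16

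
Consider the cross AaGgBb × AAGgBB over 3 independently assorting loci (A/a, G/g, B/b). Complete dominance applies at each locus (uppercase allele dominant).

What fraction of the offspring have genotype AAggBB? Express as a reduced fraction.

P(AAggBB) = 1/16

AaGgBb gametes: AGB×1, AGb×1, AgB×1, Agb×1, aGB×1, aGb×1, agB×1, agb×1
AAGgBB gametes: AGB×4, AgB×4
AaGgBb×AAGgBB grid (8·8=64): AAGGBB=4 AAGGBb=4 AAGgBB=8 AAGgBb=8 AAggBB=4 AAggBb=4 AaGGBB=4 AaGGBb=4 AaGgBB=8 AaGgBb=8 AaggBB=4 AaggBb=4
AAggBB hits 4/64; gcd=4; 4÷4/64÷4 = 1/16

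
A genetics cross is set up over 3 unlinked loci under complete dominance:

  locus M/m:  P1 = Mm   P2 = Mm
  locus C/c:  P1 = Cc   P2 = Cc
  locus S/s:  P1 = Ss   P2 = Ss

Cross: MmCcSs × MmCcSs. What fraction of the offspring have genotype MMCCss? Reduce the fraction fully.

P(MMCCss) = 1/64

MmCcSs gametes: MCS×1, MCs×1, McS×1, Mcs×1, mCS×1, mCs×1, mcS×1, mcs×1
MmCcSs gametes: MCS×1, MCs×1, McS×1, Mcs×1, mCS×1, mCs×1, mcS×1, mcs×1
MmCcSs×MmCcSs grid (8·8=64): MMCCSS=1 MMCCSs=2 MMCCss=1 MMCcSS=2 MMCcSs=4 MMCcss=2 MMccSS=1 MMccSs=2 MMccss=1 MmCCSS=2 MmCCSs=4 MmCCss=2 MmCcSS=4 MmCcSs=8 MmCcss=4 MmccSS=2 MmccSs=4 Mmccss=2 mmCCSS=1 mmCCSs=2 mmCCss=1 mmCcSS=2 mmCcSs=4 mmCcss=2 mmccSS=1 mmccSs=2 mmccss=1
MMCCss hits 1/64; gcd=1; 1÷1/64÷1 = 1/64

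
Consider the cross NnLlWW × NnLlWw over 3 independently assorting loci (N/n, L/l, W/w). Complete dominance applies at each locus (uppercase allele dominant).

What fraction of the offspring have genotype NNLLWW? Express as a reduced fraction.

NnLlWW gametes: NLW×2, NlW×2, nLW×2, nlW×2
NnLlWw gametes: NLW×1, NLw×1, NlW×1, Nlw×1, nLW×1, nLw×1, nlW×1, nlw×1
NnLlWW×NnLlWw grid (8·8=64): NNLLWW=2 NNLLWw=2 NNLlWW=4 NNLlWw=4 NNllWW=2 NNllWw=2 NnLLWW=4 NnLLWw=4 NnLlWW=8 NnLlWw=8 NnllWW=4 NnllWw=4 nnLLWW=2 nnLLWw=2 nnLlWW=4 nnLlWw=4 nnllWW=2 nnllWw=2
NNLLWW hits 2/64; gcd=2; 2÷2/64÷2 = 1/32

P(NNLLWW) = 1/32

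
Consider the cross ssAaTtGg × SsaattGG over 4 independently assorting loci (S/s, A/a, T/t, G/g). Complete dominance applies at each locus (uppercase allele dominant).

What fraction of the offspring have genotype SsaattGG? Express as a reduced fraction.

P(SsaattGG) = 1/16

ssAaTtGg gametes: sATG×2, sATg×2, sAtG×2, sAtg×2, saTG×2, saTg×2, satG×2, satg×2
SsaattGG gametes: SatG×8, satG×8
ssAaTtGg×SsaattGG grid (16·16=256): SsAaTtGG=16 SsAaTtGg=16 SsAattGG=16 SsAattGg=16 SsaaTtGG=16 SsaaTtGg=16 SsaattGG=16 SsaattGg=16 ssAaTtGG=16 ssAaTtGg=16 ssAattGG=16 ssAattGg=16 ssaaTtGG=16 ssaaTtGg=16 ssaattGG=16 ssaattGg=16
SsaattGG hits 16/256; gcd=16; 16÷16/256÷16 = 1/16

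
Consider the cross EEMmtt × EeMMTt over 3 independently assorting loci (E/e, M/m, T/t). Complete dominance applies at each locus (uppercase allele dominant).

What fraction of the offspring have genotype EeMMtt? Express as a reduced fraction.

P(EeMMtt) = 1/8

EEMmtt gametes: EMt×4, Emt×4
EeMMTt gametes: EMT×2, EMt×2, eMT×2, eMt×2
EEMmtt×EeMMTt grid (8·8=64): EEMMTt=8 EEMMtt=8 EEMmTt=8 EEMmtt=8 EeMMTt=8 EeMMtt=8 EeMmTt=8 EeMmtt=8
EeMMtt hits 8/64; gcd=8; 8÷8/64÷8 = 1/8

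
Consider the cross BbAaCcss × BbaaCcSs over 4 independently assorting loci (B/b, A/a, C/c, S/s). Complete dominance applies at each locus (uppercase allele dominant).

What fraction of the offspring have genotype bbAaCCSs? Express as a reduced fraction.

BbAaCcss gametes: BACs×2, BAcs×2, BaCs×2, Bacs×2, bACs×2, bAcs×2, baCs×2, bacs×2
BbaaCcSs gametes: BaCS×2, BaCs×2, BacS×2, Bacs×2, baCS×2, baCs×2, bacS×2, bacs×2
BbAaCcss×BbaaCcSs grid (16·16=256): BBAaCCSs=4 BBAaCCss=4 BBAaCcSs=8 BBAaCcss=8 BBAaccSs=4 BBAaccss=4 BBaaCCSs=4 BBaaCCss=4 BBaaCcSs=8 BBaaCcss=8 BBaaccSs=4 BBaaccss=4 BbAaCCSs=8 BbAaCCss=8 BbAaCcSs=16 BbAaCcss=16 BbAaccSs=8 BbAaccss=8 BbaaCCSs=8 BbaaCCss=8 BbaaCcSs=16 BbaaCcss=16 BbaaccSs=8 Bbaaccss=8 bbAaCCSs=4 bbAaCCss=4 bbAaCcSs=8 bbAaCcss=8 bbAaccSs=4 bbAaccss=4 bbaaCCSs=4 bbaaCCss=4 bbaaCcSs=8 bbaaCcss=8 bbaaccSs=4 bbaaccss=4
bbAaCCSs hits 4/256; gcd=4; 4÷4/256÷4 = 1/64

P(bbAaCCSs) = 1/64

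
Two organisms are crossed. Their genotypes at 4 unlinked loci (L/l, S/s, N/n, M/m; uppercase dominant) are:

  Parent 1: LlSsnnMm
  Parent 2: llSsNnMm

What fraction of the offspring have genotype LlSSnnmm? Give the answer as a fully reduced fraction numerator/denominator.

LlSsnnMm gametes: LSnM×2, LSnm×2, LsnM×2, Lsnm×2, lSnM×2, lSnm×2, lsnM×2, lsnm×2
llSsNnMm gametes: lSNM×2, lSNm×2, lSnM×2, lSnm×2, lsNM×2, lsNm×2, lsnM×2, lsnm×2
LlSsnnMm×llSsNnMm grid (16·16=256): LlSSNnMM=4 LlSSNnMm=8 LlSSNnmm=4 LlSSnnMM=4 LlSSnnMm=8 LlSSnnmm=4 LlSsNnMM=8 LlSsNnMm=16 LlSsNnmm=8 LlSsnnMM=8 LlSsnnMm=16 LlSsnnmm=8 LlssNnMM=4 LlssNnMm=8 LlssNnmm=4 LlssnnMM=4 LlssnnMm=8 Llssnnmm=4 llSSNnMM=4 llSSNnMm=8 llSSNnmm=4 llSSnnMM=4 llSSnnMm=8 llSSnnmm=4 llSsNnMM=8 llSsNnMm=16 llSsNnmm=8 llSsnnMM=8 llSsnnMm=16 llSsnnmm=8 llssNnMM=4 llssNnMm=8 llssNnmm=4 llssnnMM=4 llssnnMm=8 llssnnmm=4
LlSSnnmm hits 4/256; gcd=4; 4÷4/256÷4 = 1/64

P(LlSSnnmm) = 1/64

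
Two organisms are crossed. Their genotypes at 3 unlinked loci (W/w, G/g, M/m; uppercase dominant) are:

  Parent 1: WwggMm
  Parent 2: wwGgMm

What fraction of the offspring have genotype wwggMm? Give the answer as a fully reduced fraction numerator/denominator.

P(wwggMm) = 1/8

WwggMm gametes: WgM×2, Wgm×2, wgM×2, wgm×2
wwGgMm gametes: wGM×2, wGm×2, wgM×2, wgm×2
WwggMm×wwGgMm grid (8·8=64): WwGgMM=4 WwGgMm=8 WwGgmm=4 WwggMM=4 WwggMm=8 Wwggmm=4 wwGgMM=4 wwGgMm=8 wwGgmm=4 wwggMM=4 wwggMm=8 wwggmm=4
wwggMm hits 8/64; gcd=8; 8÷8/64÷8 = 1/8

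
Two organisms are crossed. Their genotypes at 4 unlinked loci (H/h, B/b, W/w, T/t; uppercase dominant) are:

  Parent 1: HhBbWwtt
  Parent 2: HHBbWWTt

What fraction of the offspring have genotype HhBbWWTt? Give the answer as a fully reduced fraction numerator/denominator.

HhBbWwtt gametes: HBWt×2, HBwt×2, HbWt×2, Hbwt×2, hBWt×2, hBwt×2, hbWt×2, hbwt×2
HHBbWWTt gametes: HBWT×4, HBWt×4, HbWT×4, HbWt×4
HhBbWwtt×HHBbWWTt grid (16·16=256): HHBBWWTt=8 HHBBWWtt=8 HHBBWwTt=8 HHBBWwtt=8 HHBbWWTt=16 HHBbWWtt=16 HHBbWwTt=16 HHBbWwtt=16 HHbbWWTt=8 HHbbWWtt=8 HHbbWwTt=8 HHbbWwtt=8 HhBBWWTt=8 HhBBWWtt=8 HhBBWwTt=8 HhBBWwtt=8 HhBbWWTt=16 HhBbWWtt=16 HhBbWwTt=16 HhBbWwtt=16 HhbbWWTt=8 HhbbWWtt=8 HhbbWwTt=8 HhbbWwtt=8
HhBbWWTt hits 16/256; gcd=16; 16÷16/256÷16 = 1/16

P(HhBbWWTt) = 1/16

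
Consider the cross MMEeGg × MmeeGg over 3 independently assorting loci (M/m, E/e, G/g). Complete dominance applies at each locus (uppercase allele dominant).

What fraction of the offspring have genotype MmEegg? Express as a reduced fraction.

P(MmEegg) = 1/16

MMEeGg gametes: MEG×2, MEg×2, MeG×2, Meg×2
MmeeGg gametes: MeG×2, Meg×2, meG×2, meg×2
MMEeGg×MmeeGg grid (8·8=64): MMEeGG=4 MMEeGg=8 MMEegg=4 MMeeGG=4 MMeeGg=8 MMeegg=4 MmEeGG=4 MmEeGg=8 MmEegg=4 MmeeGG=4 MmeeGg=8 Mmeegg=4
MmEegg hits 4/64; gcd=4; 4÷4/64÷4 = 1/16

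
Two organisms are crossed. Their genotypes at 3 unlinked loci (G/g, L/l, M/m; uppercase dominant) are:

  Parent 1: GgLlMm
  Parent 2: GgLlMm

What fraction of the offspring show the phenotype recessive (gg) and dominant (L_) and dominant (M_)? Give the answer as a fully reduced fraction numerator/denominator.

GgLlMm gametes: GLM×1, GLm×1, GlM×1, Glm×1, gLM×1, gLm×1, glM×1, glm×1
GgLlMm gametes: GLM×1, GLm×1, GlM×1, Glm×1, gLM×1, gLm×1, glM×1, glm×1
GgLlMm×GgLlMm grid (8·8=64): GGLLMM=1 GGLLMm=2 GGLLmm=1 GGLlMM=2 GGLlMm=4 GGLlmm=2 GGllMM=1 GGllMm=2 GGllmm=1 GgLLMM=2 GgLLMm=4 GgLLmm=2 GgLlMM=4 GgLlMm=8 GgLlmm=4 GgllMM=2 GgllMm=4 Ggllmm=2 ggLLMM=1 ggLLMm=2 ggLLmm=1 ggLlMM=2 ggLlMm=4 ggLlmm=2 ggllMM=1 ggllMm=2 ggllmm=1
gg L_ M_ hits 9/64; gcd=1; 9÷1/64÷1 = 9/64

P(gg L_ M_) = 9/64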